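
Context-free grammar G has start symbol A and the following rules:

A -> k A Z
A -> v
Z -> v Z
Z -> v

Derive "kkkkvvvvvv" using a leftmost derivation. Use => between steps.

A => kAZ => kkAZZ => kkkAZZZ => kkkkAZZZZ => kkkkvZZZZ => kkkkvvZZZZ => kkkkvvvZZZ => kkkkvvvvZZ => kkkkvvvvvZ => kkkkvvvvvv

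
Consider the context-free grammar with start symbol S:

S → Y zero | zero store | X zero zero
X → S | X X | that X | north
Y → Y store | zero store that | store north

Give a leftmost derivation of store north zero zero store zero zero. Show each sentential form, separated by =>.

S => X zero zero => X X zero zero => S X zero zero => Y zero X zero zero => store north zero X zero zero => store north zero S zero zero => store north zero zero store zero zero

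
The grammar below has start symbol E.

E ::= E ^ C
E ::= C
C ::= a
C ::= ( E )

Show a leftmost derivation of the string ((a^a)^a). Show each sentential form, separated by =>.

E => C   [E ::= C]
C => (E)   [C ::= ( E )]
(E) => (E^C)   [E ::= E ^ C]
(E^C) => (C^C)   [E ::= C]
(C^C) => ((E)^C)   [C ::= ( E )]
((E)^C) => ((E^C)^C)   [E ::= E ^ C]
((E^C)^C) => ((C^C)^C)   [E ::= C]
((C^C)^C) => ((a^C)^C)   [C ::= a]
((a^C)^C) => ((a^a)^C)   [C ::= a]
((a^a)^C) => ((a^a)^a)   [C ::= a]

E => C => (E) => (E^C) => (C^C) => ((E)^C) => ((E^C)^C) => ((C^C)^C) => ((a^C)^C) => ((a^a)^C) => ((a^a)^a)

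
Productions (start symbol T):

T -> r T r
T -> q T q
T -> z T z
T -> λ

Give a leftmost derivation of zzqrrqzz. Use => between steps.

T => zTz => zzTzz => zzqTqzz => zzqrTrqzz => zzqrrqzz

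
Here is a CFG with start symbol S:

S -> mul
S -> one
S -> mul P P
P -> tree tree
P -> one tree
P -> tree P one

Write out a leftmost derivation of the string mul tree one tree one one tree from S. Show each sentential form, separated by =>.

S => mul P P => mul tree P one P => mul tree one tree one P => mul tree one tree one one tree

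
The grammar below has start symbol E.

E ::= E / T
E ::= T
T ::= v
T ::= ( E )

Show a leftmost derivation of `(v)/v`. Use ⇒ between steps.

E⇒E/T⇒T/T⇒(E)/T⇒(T)/T⇒(v)/T⇒(v)/v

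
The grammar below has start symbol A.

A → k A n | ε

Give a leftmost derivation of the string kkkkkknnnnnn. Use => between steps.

A => kAn => kkAnn => kkkAnnn => kkkkAnnnn => kkkkkAnnnnn => kkkkkkAnnnnnn => kkkkkknnnnnn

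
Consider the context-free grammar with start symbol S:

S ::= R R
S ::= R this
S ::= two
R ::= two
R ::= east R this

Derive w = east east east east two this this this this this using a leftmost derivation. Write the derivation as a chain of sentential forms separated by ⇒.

S ⇒ R this ⇒ east R this this ⇒ east east R this this this ⇒ east east east R this this this this ⇒ east east east east R this this this this this ⇒ east east east east two this this this this this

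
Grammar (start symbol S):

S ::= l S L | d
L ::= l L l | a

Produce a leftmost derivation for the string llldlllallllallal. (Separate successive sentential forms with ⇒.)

S ⇒ lSL   [S ::= l S L]
lSL ⇒ llSLL   [S ::= l S L]
llSLL ⇒ lllSLLL   [S ::= l S L]
lllSLLL ⇒ llldLLL   [S ::= d]
llldLLL ⇒ llldlLlLL   [L ::= l L l]
llldlLlLL ⇒ llldllLllLL   [L ::= l L l]
llldllLllLL ⇒ llldlllLlllLL   [L ::= l L l]
llldlllLlllLL ⇒ llldlllalllLL   [L ::= a]
llldlllalllLL ⇒ llldlllallllLlL   [L ::= l L l]
llldlllallllLlL ⇒ llldlllallllalL   [L ::= a]
llldlllallllalL ⇒ llldlllallllallLl   [L ::= l L l]
llldlllallllallLl ⇒ llldlllallllallal   [L ::= a]

S⇒lSL⇒llSLL⇒lllSLLL⇒llldLLL⇒llldlLlLL⇒llldllLllLL⇒llldlllLlllLL⇒llldlllalllLL⇒llldlllallllLlL⇒llldlllallllalL⇒llldlllallllallLl⇒llldlllallllallal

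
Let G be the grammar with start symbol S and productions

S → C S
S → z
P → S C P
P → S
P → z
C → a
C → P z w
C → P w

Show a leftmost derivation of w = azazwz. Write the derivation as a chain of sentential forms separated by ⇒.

S ⇒ CS ⇒ PwS ⇒ SCPwS ⇒ CSCPwS ⇒ aSCPwS ⇒ azCPwS ⇒ azaPwS ⇒ azazwS ⇒ azazwz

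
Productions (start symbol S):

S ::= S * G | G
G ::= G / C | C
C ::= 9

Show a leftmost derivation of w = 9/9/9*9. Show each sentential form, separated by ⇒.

S⇒S*G⇒G*G⇒G/C*G⇒G/C/C*G⇒C/C/C*G⇒9/C/C*G⇒9/9/C*G⇒9/9/9*G⇒9/9/9*C⇒9/9/9*9

S ⇒ S*G   [S ::= S * G]
S*G ⇒ G*G   [S ::= G]
G*G ⇒ G/C*G   [G ::= G / C]
G/C*G ⇒ G/C/C*G   [G ::= G / C]
G/C/C*G ⇒ C/C/C*G   [G ::= C]
C/C/C*G ⇒ 9/C/C*G   [C ::= 9]
9/C/C*G ⇒ 9/9/C*G   [C ::= 9]
9/9/C*G ⇒ 9/9/9*G   [C ::= 9]
9/9/9*G ⇒ 9/9/9*C   [G ::= C]
9/9/9*C ⇒ 9/9/9*9   [C ::= 9]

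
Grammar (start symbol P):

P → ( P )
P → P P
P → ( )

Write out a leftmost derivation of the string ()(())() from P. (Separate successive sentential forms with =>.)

P=>PP=>PPP=>()PP=>()(P)P=>()(())P=>()(())()

P => PP   [P → P P]
PP => PPP   [P → P P]
PPP => ()PP   [P → ( )]
()PP => ()(P)P   [P → ( P )]
()(P)P => ()(())P   [P → ( )]
()(())P => ()(())()   [P → ( )]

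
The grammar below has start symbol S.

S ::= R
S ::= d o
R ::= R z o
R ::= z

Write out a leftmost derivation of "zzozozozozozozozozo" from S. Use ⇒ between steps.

S⇒R⇒Rzo⇒Rzozo⇒Rzozozo⇒Rzozozozo⇒Rzozozozozo⇒Rzozozozozozo⇒Rzozozozozozozo⇒Rzozozozozozozozo⇒Rzozozozozozozozozo⇒zzozozozozozozozozo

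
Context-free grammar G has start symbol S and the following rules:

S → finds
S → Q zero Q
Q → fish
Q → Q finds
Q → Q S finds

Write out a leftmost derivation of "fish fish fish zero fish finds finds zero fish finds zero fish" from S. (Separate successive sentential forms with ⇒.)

S ⇒ Q zero Q   [S → Q zero Q]
Q zero Q ⇒ Q S finds zero Q   [Q → Q S finds]
Q S finds zero Q ⇒ fish S finds zero Q   [Q → fish]
fish S finds zero Q ⇒ fish Q zero Q finds zero Q   [S → Q zero Q]
fish Q zero Q finds zero Q ⇒ fish Q S finds zero Q finds zero Q   [Q → Q S finds]
fish Q S finds zero Q finds zero Q ⇒ fish fish S finds zero Q finds zero Q   [Q → fish]
fish fish S finds zero Q finds zero Q ⇒ fish fish Q zero Q finds zero Q finds zero Q   [S → Q zero Q]
fish fish Q zero Q finds zero Q finds zero Q ⇒ fish fish fish zero Q finds zero Q finds zero Q   [Q → fish]
fish fish fish zero Q finds zero Q finds zero Q ⇒ fish fish fish zero Q finds finds zero Q finds zero Q   [Q → Q finds]
fish fish fish zero Q finds finds zero Q finds zero Q ⇒ fish fish fish zero fish finds finds zero Q finds zero Q   [Q → fish]
fish fish fish zero fish finds finds zero Q finds zero Q ⇒ fish fish fish zero fish finds finds zero fish finds zero Q   [Q → fish]
fish fish fish zero fish finds finds zero fish finds zero Q ⇒ fish fish fish zero fish finds finds zero fish finds zero fish   [Q → fish]

S ⇒ Q zero Q ⇒ Q S finds zero Q ⇒ fish S finds zero Q ⇒ fish Q zero Q finds zero Q ⇒ fish Q S finds zero Q finds zero Q ⇒ fish fish S finds zero Q finds zero Q ⇒ fish fish Q zero Q finds zero Q finds zero Q ⇒ fish fish fish zero Q finds zero Q finds zero Q ⇒ fish fish fish zero Q finds finds zero Q finds zero Q ⇒ fish fish fish zero fish finds finds zero Q finds zero Q ⇒ fish fish fish zero fish finds finds zero fish finds zero Q ⇒ fish fish fish zero fish finds finds zero fish finds zero fish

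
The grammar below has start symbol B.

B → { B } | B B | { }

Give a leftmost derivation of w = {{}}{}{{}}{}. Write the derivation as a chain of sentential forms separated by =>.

B => BB => BBB => BBBB => {B}BBB => {{}}BBB => {{}}{}BB => {{}}{}{B}B => {{}}{}{{}}B => {{}}{}{{}}{}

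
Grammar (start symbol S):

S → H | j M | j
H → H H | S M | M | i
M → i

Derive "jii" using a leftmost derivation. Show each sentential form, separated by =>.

S => H   [S → H]
H => SM   [H → S M]
SM => jMM   [S → j M]
jMM => jiM   [M → i]
jiM => jii   [M → i]

S => H => SM => jMM => jiM => jii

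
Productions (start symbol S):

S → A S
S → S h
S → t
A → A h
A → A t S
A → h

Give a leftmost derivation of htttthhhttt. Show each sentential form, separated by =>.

S => AS   [S → A S]
AS => AtSS   [A → A t S]
AtSS => AhtSS   [A → A h]
AhtSS => AhhtSS   [A → A h]
AhhtSS => AhhhtSS   [A → A h]
AhhhtSS => AtShhhtSS   [A → A t S]
AtShhhtSS => AtStShhhtSS   [A → A t S]
AtStShhhtSS => htStShhhtSS   [A → h]
htStShhhtSS => htttShhhtSS   [S → t]
htttShhhtSS => htttthhhtSS   [S → t]
htttthhhtSS => htttthhhttS   [S → t]
htttthhhttS => htttthhhttt   [S → t]

S=>AS=>AtSS=>AhtSS=>AhhtSS=>AhhhtSS=>AtShhhtSS=>AtStShhhtSS=>htStShhhtSS=>htttShhhtSS=>htttthhhtSS=>htttthhhttS=>htttthhhttt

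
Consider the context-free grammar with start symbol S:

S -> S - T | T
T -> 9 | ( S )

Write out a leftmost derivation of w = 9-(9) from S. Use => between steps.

S => S-T   [S -> S - T]
S-T => T-T   [S -> T]
T-T => 9-T   [T -> 9]
9-T => 9-(S)   [T -> ( S )]
9-(S) => 9-(T)   [S -> T]
9-(T) => 9-(9)   [T -> 9]

S => S-T => T-T => 9-T => 9-(S) => 9-(T) => 9-(9)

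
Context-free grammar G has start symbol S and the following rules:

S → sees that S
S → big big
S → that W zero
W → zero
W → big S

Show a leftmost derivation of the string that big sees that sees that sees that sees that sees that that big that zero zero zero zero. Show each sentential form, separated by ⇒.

S ⇒ that W zero   [S → that W zero]
that W zero ⇒ that big S zero   [W → big S]
that big S zero ⇒ that big sees that S zero   [S → sees that S]
that big sees that S zero ⇒ that big sees that sees that S zero   [S → sees that S]
that big sees that sees that S zero ⇒ that big sees that sees that sees that S zero   [S → sees that S]
that big sees that sees that sees that S zero ⇒ that big sees that sees that sees that sees that S zero   [S → sees that S]
that big sees that sees that sees that sees that S zero ⇒ that big sees that sees that sees that sees that sees that S zero   [S → sees that S]
that big sees that sees that sees that sees that sees that S zero ⇒ that big sees that sees that sees that sees that sees that that W zero zero   [S → that W zero]
that big sees that sees that sees that sees that sees that that W zero zero ⇒ that big sees that sees that sees that sees that sees that that big S zero zero   [W → big S]
that big sees that sees that sees that sees that sees that that big S zero zero ⇒ that big sees that sees that sees that sees that sees that that big that W zero zero zero   [S → that W zero]
that big sees that sees that sees that sees that sees that that big that W zero zero zero ⇒ that big sees that sees that sees that sees that sees that that big that zero zero zero zero   [W → zero]

S ⇒ that W zero ⇒ that big S zero ⇒ that big sees that S zero ⇒ that big sees that sees that S zero ⇒ that big sees that sees that sees that S zero ⇒ that big sees that sees that sees that sees that S zero ⇒ that big sees that sees that sees that sees that sees that S zero ⇒ that big sees that sees that sees that sees that sees that that W zero zero ⇒ that big sees that sees that sees that sees that sees that that big S zero zero ⇒ that big sees that sees that sees that sees that sees that that big that W zero zero zero ⇒ that big sees that sees that sees that sees that sees that that big that zero zero zero zero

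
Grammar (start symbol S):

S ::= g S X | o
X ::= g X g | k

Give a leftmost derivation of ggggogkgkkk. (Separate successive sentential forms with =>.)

S=>gSX=>ggSXX=>gggSXXX=>ggggSXXXX=>ggggoXXXX=>ggggogXgXXX=>ggggogkgXXX=>ggggogkgkXX=>ggggogkgkkX=>ggggogkgkkk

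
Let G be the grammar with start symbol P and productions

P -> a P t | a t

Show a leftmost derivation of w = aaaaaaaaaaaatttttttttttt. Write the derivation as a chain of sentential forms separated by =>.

P => aPt => aaPtt => aaaPttt => aaaaPtttt => aaaaaPttttt => aaaaaaPtttttt => aaaaaaaPttttttt => aaaaaaaaPtttttttt => aaaaaaaaaPttttttttt => aaaaaaaaaaPtttttttttt => aaaaaaaaaaaPttttttttttt => aaaaaaaaaaaatttttttttttt

P => aPt   [P -> a P t]
aPt => aaPtt   [P -> a P t]
aaPtt => aaaPttt   [P -> a P t]
aaaPttt => aaaaPtttt   [P -> a P t]
aaaaPtttt => aaaaaPttttt   [P -> a P t]
aaaaaPttttt => aaaaaaPtttttt   [P -> a P t]
aaaaaaPtttttt => aaaaaaaPttttttt   [P -> a P t]
aaaaaaaPttttttt => aaaaaaaaPtttttttt   [P -> a P t]
aaaaaaaaPtttttttt => aaaaaaaaaPttttttttt   [P -> a P t]
aaaaaaaaaPttttttttt => aaaaaaaaaaPtttttttttt   [P -> a P t]
aaaaaaaaaaPtttttttttt => aaaaaaaaaaaPttttttttttt   [P -> a P t]
aaaaaaaaaaaPttttttttttt => aaaaaaaaaaaatttttttttttt   [P -> a t]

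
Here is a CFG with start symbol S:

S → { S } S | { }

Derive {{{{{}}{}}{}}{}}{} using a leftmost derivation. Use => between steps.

S=>{S}S=>{{S}S}S=>{{{S}S}S}S=>{{{{S}S}S}S}S=>{{{{{}}S}S}S}S=>{{{{{}}{}}S}S}S=>{{{{{}}{}}{}}S}S=>{{{{{}}{}}{}}{}}S=>{{{{{}}{}}{}}{}}{}

S => {S}S   [S → { S } S]
{S}S => {{S}S}S   [S → { S } S]
{{S}S}S => {{{S}S}S}S   [S → { S } S]
{{{S}S}S}S => {{{{S}S}S}S}S   [S → { S } S]
{{{{S}S}S}S}S => {{{{{}}S}S}S}S   [S → { }]
{{{{{}}S}S}S}S => {{{{{}}{}}S}S}S   [S → { }]
{{{{{}}{}}S}S}S => {{{{{}}{}}{}}S}S   [S → { }]
{{{{{}}{}}{}}S}S => {{{{{}}{}}{}}{}}S   [S → { }]
{{{{{}}{}}{}}{}}S => {{{{{}}{}}{}}{}}{}   [S → { }]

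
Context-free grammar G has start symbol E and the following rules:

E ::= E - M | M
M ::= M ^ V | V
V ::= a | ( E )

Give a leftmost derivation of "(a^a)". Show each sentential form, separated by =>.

E => M => V => (E) => (M) => (M^V) => (V^V) => (a^V) => (a^a)

E => M   [E ::= M]
M => V   [M ::= V]
V => (E)   [V ::= ( E )]
(E) => (M)   [E ::= M]
(M) => (M^V)   [M ::= M ^ V]
(M^V) => (V^V)   [M ::= V]
(V^V) => (a^V)   [V ::= a]
(a^V) => (a^a)   [V ::= a]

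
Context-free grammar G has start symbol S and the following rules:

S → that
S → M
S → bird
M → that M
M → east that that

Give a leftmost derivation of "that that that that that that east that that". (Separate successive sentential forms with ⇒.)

S ⇒ M   [S → M]
M ⇒ that M   [M → that M]
that M ⇒ that that M   [M → that M]
that that M ⇒ that that that M   [M → that M]
that that that M ⇒ that that that that M   [M → that M]
that that that that M ⇒ that that that that that M   [M → that M]
that that that that that M ⇒ that that that that that that M   [M → that M]
that that that that that that M ⇒ that that that that that that east that that   [M → east that that]

S ⇒ M ⇒ that M ⇒ that that M ⇒ that that that M ⇒ that that that that M ⇒ that that that that that M ⇒ that that that that that that M ⇒ that that that that that that east that that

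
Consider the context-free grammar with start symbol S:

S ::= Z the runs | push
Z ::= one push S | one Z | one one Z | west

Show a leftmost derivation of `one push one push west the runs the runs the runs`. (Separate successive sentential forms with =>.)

S => Z the runs   [S ::= Z the runs]
Z the runs => one push S the runs   [Z ::= one push S]
one push S the runs => one push Z the runs the runs   [S ::= Z the runs]
one push Z the runs the runs => one push one push S the runs the runs   [Z ::= one push S]
one push one push S the runs the runs => one push one push Z the runs the runs the runs   [S ::= Z the runs]
one push one push Z the runs the runs the runs => one push one push west the runs the runs the runs   [Z ::= west]

S => Z the runs => one push S the runs => one push Z the runs the runs => one push one push S the runs the runs => one push one push Z the runs the runs the runs => one push one push west the runs the runs the runs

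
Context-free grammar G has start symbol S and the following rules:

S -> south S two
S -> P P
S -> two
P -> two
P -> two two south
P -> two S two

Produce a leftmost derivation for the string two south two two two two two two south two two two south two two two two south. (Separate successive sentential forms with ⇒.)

S ⇒ P P ⇒ two S two P ⇒ two south S two two P ⇒ two south P P two two P ⇒ two south two S two P two two P ⇒ two south two P P two P two two P ⇒ two south two two S two P two P two two P ⇒ two south two two two two P two P two two P ⇒ two south two two two two two two south two P two two P ⇒ two south two two two two two two south two two two south two two P ⇒ two south two two two two two two south two two two south two two two two south

S ⇒ P P   [S -> P P]
P P ⇒ two S two P   [P -> two S two]
two S two P ⇒ two south S two two P   [S -> south S two]
two south S two two P ⇒ two south P P two two P   [S -> P P]
two south P P two two P ⇒ two south two S two P two two P   [P -> two S two]
two south two S two P two two P ⇒ two south two P P two P two two P   [S -> P P]
two south two P P two P two two P ⇒ two south two two S two P two P two two P   [P -> two S two]
two south two two S two P two P two two P ⇒ two south two two two two P two P two two P   [S -> two]
two south two two two two P two P two two P ⇒ two south two two two two two two south two P two two P   [P -> two two south]
two south two two two two two two south two P two two P ⇒ two south two two two two two two south two two two south two two P   [P -> two two south]
two south two two two two two two south two two two south two two P ⇒ two south two two two two two two south two two two south two two two two south   [P -> two two south]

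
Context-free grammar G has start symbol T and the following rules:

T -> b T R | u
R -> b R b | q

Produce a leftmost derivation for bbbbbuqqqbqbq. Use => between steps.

T=>bTR=>bbTRR=>bbbTRRR=>bbbbTRRRR=>bbbbbTRRRRR=>bbbbbuRRRRR=>bbbbbuqRRRR=>bbbbbuqqRRR=>bbbbbuqqqRR=>bbbbbuqqqbRbR=>bbbbbuqqqbqbR=>bbbbbuqqqbqbq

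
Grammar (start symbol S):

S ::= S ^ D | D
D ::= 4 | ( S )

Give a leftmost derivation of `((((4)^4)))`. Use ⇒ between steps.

S ⇒ D ⇒ (S) ⇒ (D) ⇒ ((S)) ⇒ ((D)) ⇒ (((S))) ⇒ (((S^D))) ⇒ (((D^D))) ⇒ ((((S)^D))) ⇒ ((((D)^D))) ⇒ ((((4)^D))) ⇒ ((((4)^4)))

S ⇒ D   [S ::= D]
D ⇒ (S)   [D ::= ( S )]
(S) ⇒ (D)   [S ::= D]
(D) ⇒ ((S))   [D ::= ( S )]
((S)) ⇒ ((D))   [S ::= D]
((D)) ⇒ (((S)))   [D ::= ( S )]
(((S))) ⇒ (((S^D)))   [S ::= S ^ D]
(((S^D))) ⇒ (((D^D)))   [S ::= D]
(((D^D))) ⇒ ((((S)^D)))   [D ::= ( S )]
((((S)^D))) ⇒ ((((D)^D)))   [S ::= D]
((((D)^D))) ⇒ ((((4)^D)))   [D ::= 4]
((((4)^D))) ⇒ ((((4)^4)))   [D ::= 4]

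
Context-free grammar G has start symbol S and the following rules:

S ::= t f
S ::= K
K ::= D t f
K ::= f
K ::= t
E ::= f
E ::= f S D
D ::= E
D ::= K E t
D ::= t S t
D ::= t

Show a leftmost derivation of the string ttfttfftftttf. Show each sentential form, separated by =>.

S=>K=>Dtf=>KEttf=>DtfEttf=>tSttfEttf=>ttfttfEttf=>ttfttffSDttf=>ttfttfftfDttf=>ttfttfftftttf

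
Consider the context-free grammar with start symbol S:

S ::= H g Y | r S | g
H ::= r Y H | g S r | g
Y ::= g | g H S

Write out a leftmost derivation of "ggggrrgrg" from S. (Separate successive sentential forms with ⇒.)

S ⇒ HgY ⇒ ggY ⇒ gggHS ⇒ ggggSrS ⇒ ggggrSrS ⇒ ggggrrSrS ⇒ ggggrrgrS ⇒ ggggrrgrg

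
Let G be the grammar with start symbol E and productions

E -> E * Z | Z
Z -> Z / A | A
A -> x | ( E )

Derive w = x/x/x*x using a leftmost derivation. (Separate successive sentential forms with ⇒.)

E ⇒ E*Z   [E -> E * Z]
E*Z ⇒ Z*Z   [E -> Z]
Z*Z ⇒ Z/A*Z   [Z -> Z / A]
Z/A*Z ⇒ Z/A/A*Z   [Z -> Z / A]
Z/A/A*Z ⇒ A/A/A*Z   [Z -> A]
A/A/A*Z ⇒ x/A/A*Z   [A -> x]
x/A/A*Z ⇒ x/x/A*Z   [A -> x]
x/x/A*Z ⇒ x/x/x*Z   [A -> x]
x/x/x*Z ⇒ x/x/x*A   [Z -> A]
x/x/x*A ⇒ x/x/x*x   [A -> x]

E⇒E*Z⇒Z*Z⇒Z/A*Z⇒Z/A/A*Z⇒A/A/A*Z⇒x/A/A*Z⇒x/x/A*Z⇒x/x/x*Z⇒x/x/x*A⇒x/x/x*x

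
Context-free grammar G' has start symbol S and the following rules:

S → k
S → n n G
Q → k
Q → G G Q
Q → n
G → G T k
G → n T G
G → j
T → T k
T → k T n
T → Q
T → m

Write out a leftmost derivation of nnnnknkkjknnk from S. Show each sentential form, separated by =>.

S => nnG   [S → n n G]
nnG => nnnTG   [G → n T G]
nnnTG => nnnTkG   [T → T k]
nnnTkG => nnnQkG   [T → Q]
nnnQkG => nnnnkG   [Q → n]
nnnnkG => nnnnkGTk   [G → G T k]
nnnnkGTk => nnnnknTGTk   [G → n T G]
nnnnknTGTk => nnnnknTkGTk   [T → T k]
nnnnknTkGTk => nnnnknQkGTk   [T → Q]
nnnnknQkGTk => nnnnknkkGTk   [Q → k]
nnnnknkkGTk => nnnnknkkjTk   [G → j]
nnnnknkkjTk => nnnnknkkjkTnk   [T → k T n]
nnnnknkkjkTnk => nnnnknkkjkQnk   [T → Q]
nnnnknkkjkQnk => nnnnknkkjknnk   [Q → n]

S => nnG => nnnTG => nnnTkG => nnnQkG => nnnnkG => nnnnkGTk => nnnnknTGTk => nnnnknTkGTk => nnnnknQkGTk => nnnnknkkGTk => nnnnknkkjTk => nnnnknkkjkTnk => nnnnknkkjkQnk => nnnnknkkjknnk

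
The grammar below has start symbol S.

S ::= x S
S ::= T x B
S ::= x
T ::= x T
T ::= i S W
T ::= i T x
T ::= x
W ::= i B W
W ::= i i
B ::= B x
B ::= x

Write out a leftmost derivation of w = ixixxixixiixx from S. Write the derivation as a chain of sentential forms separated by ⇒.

S ⇒ TxB ⇒ iSWxB ⇒ ixWxB ⇒ ixiBWxB ⇒ ixiBxWxB ⇒ ixixxWxB ⇒ ixixxiBWxB ⇒ ixixxixWxB ⇒ ixixxixiBWxB ⇒ ixixxixixWxB ⇒ ixixxixixiixB ⇒ ixixxixixiixx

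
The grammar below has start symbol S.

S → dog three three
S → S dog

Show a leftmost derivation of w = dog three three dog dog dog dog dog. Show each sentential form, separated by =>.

S => S dog => S dog dog => S dog dog dog => S dog dog dog dog => S dog dog dog dog dog => dog three three dog dog dog dog dog

S => S dog   [S → S dog]
S dog => S dog dog   [S → S dog]
S dog dog => S dog dog dog   [S → S dog]
S dog dog dog => S dog dog dog dog   [S → S dog]
S dog dog dog dog => S dog dog dog dog dog   [S → S dog]
S dog dog dog dog dog => dog three three dog dog dog dog dog   [S → dog three three]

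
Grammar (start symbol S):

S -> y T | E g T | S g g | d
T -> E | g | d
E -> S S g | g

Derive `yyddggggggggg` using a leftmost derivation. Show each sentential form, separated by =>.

S => Sgg => Sgggg => Sgggggg => yTgggggg => yEgggggg => ySSggggggg => yyTSggggggg => yydSggggggg => yydSggggggggg => yyddggggggggg

S => Sgg   [S -> S g g]
Sgg => Sgggg   [S -> S g g]
Sgggg => Sgggggg   [S -> S g g]
Sgggggg => yTgggggg   [S -> y T]
yTgggggg => yEgggggg   [T -> E]
yEgggggg => ySSggggggg   [E -> S S g]
ySSggggggg => yyTSggggggg   [S -> y T]
yyTSggggggg => yydSggggggg   [T -> d]
yydSggggggg => yydSggggggggg   [S -> S g g]
yydSggggggggg => yyddggggggggg   [S -> d]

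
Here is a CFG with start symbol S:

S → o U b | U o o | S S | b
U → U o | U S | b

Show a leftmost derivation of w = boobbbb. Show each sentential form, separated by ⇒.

S ⇒ SS ⇒ SSS ⇒ SSSS ⇒ SSSSS ⇒ UooSSSS ⇒ booSSSS ⇒ boobSSS ⇒ boobbSS ⇒ boobbbS ⇒ boobbbb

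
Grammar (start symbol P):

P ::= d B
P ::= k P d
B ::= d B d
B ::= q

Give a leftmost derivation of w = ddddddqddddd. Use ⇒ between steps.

P ⇒ dB ⇒ ddBd ⇒ dddBdd ⇒ ddddBddd ⇒ dddddBdddd ⇒ ddddddBddddd ⇒ ddddddqddddd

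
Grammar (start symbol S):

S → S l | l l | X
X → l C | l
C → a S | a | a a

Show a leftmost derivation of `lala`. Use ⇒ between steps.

S ⇒ X   [S → X]
X ⇒ lC   [X → l C]
lC ⇒ laS   [C → a S]
laS ⇒ laX   [S → X]
laX ⇒ lalC   [X → l C]
lalC ⇒ lala   [C → a]

S⇒X⇒lC⇒laS⇒laX⇒lalC⇒lala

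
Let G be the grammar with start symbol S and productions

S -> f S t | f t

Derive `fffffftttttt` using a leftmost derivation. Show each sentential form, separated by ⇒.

S ⇒ fSt   [S -> f S t]
fSt ⇒ ffStt   [S -> f S t]
ffStt ⇒ fffSttt   [S -> f S t]
fffSttt ⇒ ffffStttt   [S -> f S t]
ffffStttt ⇒ fffffSttttt   [S -> f S t]
fffffSttttt ⇒ fffffftttttt   [S -> f t]

S ⇒ fSt ⇒ ffStt ⇒ fffSttt ⇒ ffffStttt ⇒ fffffSttttt ⇒ fffffftttttt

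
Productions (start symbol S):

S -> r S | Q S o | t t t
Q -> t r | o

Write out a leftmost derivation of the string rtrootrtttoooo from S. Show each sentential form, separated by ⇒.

S ⇒ rS   [S -> r S]
rS ⇒ rQSo   [S -> Q S o]
rQSo ⇒ rtrSo   [Q -> t r]
rtrSo ⇒ rtrQSoo   [S -> Q S o]
rtrQSoo ⇒ rtroSoo   [Q -> o]
rtroSoo ⇒ rtroQSooo   [S -> Q S o]
rtroQSooo ⇒ rtrooSooo   [Q -> o]
rtrooSooo ⇒ rtrooQSoooo   [S -> Q S o]
rtrooQSoooo ⇒ rtrootrSoooo   [Q -> t r]
rtrootrSoooo ⇒ rtrootrtttoooo   [S -> t t t]

S⇒rS⇒rQSo⇒rtrSo⇒rtrQSoo⇒rtroSoo⇒rtroQSooo⇒rtrooSooo⇒rtrooQSoooo⇒rtrootrSoooo⇒rtrootrtttoooo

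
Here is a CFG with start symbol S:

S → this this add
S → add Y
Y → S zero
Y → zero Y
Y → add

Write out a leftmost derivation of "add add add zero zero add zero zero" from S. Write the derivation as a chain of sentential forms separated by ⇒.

S ⇒ add Y   [S → add Y]
add Y ⇒ add S zero   [Y → S zero]
add S zero ⇒ add add Y zero   [S → add Y]
add add Y zero ⇒ add add S zero zero   [Y → S zero]
add add S zero zero ⇒ add add add Y zero zero   [S → add Y]
add add add Y zero zero ⇒ add add add zero Y zero zero   [Y → zero Y]
add add add zero Y zero zero ⇒ add add add zero zero Y zero zero   [Y → zero Y]
add add add zero zero Y zero zero ⇒ add add add zero zero add zero zero   [Y → add]

S ⇒ add Y ⇒ add S zero ⇒ add add Y zero ⇒ add add S zero zero ⇒ add add add Y zero zero ⇒ add add add zero Y zero zero ⇒ add add add zero zero Y zero zero ⇒ add add add zero zero add zero zero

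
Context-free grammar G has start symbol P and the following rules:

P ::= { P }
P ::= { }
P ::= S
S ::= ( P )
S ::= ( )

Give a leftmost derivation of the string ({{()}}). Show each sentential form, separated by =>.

P=>S=>(P)=>({P})=>({{P}})=>({{S}})=>({{()}})

P => S   [P ::= S]
S => (P)   [S ::= ( P )]
(P) => ({P})   [P ::= { P }]
({P}) => ({{P}})   [P ::= { P }]
({{P}}) => ({{S}})   [P ::= S]
({{S}}) => ({{()}})   [S ::= ( )]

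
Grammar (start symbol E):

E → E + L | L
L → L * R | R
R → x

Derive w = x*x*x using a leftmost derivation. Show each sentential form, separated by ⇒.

E ⇒ L   [E → L]
L ⇒ L*R   [L → L * R]
L*R ⇒ L*R*R   [L → L * R]
L*R*R ⇒ R*R*R   [L → R]
R*R*R ⇒ x*R*R   [R → x]
x*R*R ⇒ x*x*R   [R → x]
x*x*R ⇒ x*x*x   [R → x]

E ⇒ L ⇒ L*R ⇒ L*R*R ⇒ R*R*R ⇒ x*R*R ⇒ x*x*R ⇒ x*x*x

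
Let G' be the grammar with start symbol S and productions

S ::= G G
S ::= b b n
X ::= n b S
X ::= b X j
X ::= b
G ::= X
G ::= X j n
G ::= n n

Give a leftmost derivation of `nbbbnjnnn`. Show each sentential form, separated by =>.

S => GG   [S ::= G G]
GG => XjnG   [G ::= X j n]
XjnG => nbSjnG   [X ::= n b S]
nbSjnG => nbbbnjnG   [S ::= b b n]
nbbbnjnG => nbbbnjnnn   [G ::= n n]

S => GG => XjnG => nbSjnG => nbbbnjnG => nbbbnjnnn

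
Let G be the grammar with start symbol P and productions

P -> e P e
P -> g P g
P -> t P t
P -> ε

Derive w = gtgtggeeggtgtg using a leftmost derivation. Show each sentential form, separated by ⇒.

P ⇒ gPg   [P -> g P g]
gPg ⇒ gtPtg   [P -> t P t]
gtPtg ⇒ gtgPgtg   [P -> g P g]
gtgPgtg ⇒ gtgtPtgtg   [P -> t P t]
gtgtPtgtg ⇒ gtgtgPgtgtg   [P -> g P g]
gtgtgPgtgtg ⇒ gtgtggPggtgtg   [P -> g P g]
gtgtggPggtgtg ⇒ gtgtggePeggtgtg   [P -> e P e]
gtgtggePeggtgtg ⇒ gtgtggeeggtgtg   [P -> ε]

P ⇒ gPg ⇒ gtPtg ⇒ gtgPgtg ⇒ gtgtPtgtg ⇒ gtgtgPgtgtg ⇒ gtgtggPggtgtg ⇒ gtgtggePeggtgtg ⇒ gtgtggeeggtgtg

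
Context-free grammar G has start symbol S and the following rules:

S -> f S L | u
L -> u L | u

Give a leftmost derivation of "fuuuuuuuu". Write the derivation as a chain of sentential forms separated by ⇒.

S ⇒ fSL ⇒ fuL ⇒ fuuL ⇒ fuuuL ⇒ fuuuuL ⇒ fuuuuuL ⇒ fuuuuuuL ⇒ fuuuuuuuL ⇒ fuuuuuuuu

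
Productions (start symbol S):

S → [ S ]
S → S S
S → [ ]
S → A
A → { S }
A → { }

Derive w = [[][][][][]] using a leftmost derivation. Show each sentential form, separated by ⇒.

S ⇒ [S]   [S → [ S ]]
[S] ⇒ [SS]   [S → S S]
[SS] ⇒ [[]S]   [S → [ ]]
[[]S] ⇒ [[]SS]   [S → S S]
[[]SS] ⇒ [[]SSS]   [S → S S]
[[]SSS] ⇒ [[][]SS]   [S → [ ]]
[[][]SS] ⇒ [[][]SSS]   [S → S S]
[[][]SSS] ⇒ [[][][]SS]   [S → [ ]]
[[][][]SS] ⇒ [[][][][]S]   [S → [ ]]
[[][][][]S] ⇒ [[][][][][]]   [S → [ ]]

S ⇒ [S] ⇒ [SS] ⇒ [[]S] ⇒ [[]SS] ⇒ [[]SSS] ⇒ [[][]SS] ⇒ [[][]SSS] ⇒ [[][][]SS] ⇒ [[][][][]S] ⇒ [[][][][][]]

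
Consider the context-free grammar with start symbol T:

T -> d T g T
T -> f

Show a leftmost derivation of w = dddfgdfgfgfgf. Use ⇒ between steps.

T ⇒ dTgT   [T -> d T g T]
dTgT ⇒ ddTgTgT   [T -> d T g T]
ddTgTgT ⇒ dddTgTgTgT   [T -> d T g T]
dddTgTgTgT ⇒ dddfgTgTgT   [T -> f]
dddfgTgTgT ⇒ dddfgdTgTgTgT   [T -> d T g T]
dddfgdTgTgTgT ⇒ dddfgdfgTgTgT   [T -> f]
dddfgdfgTgTgT ⇒ dddfgdfgfgTgT   [T -> f]
dddfgdfgfgTgT ⇒ dddfgdfgfgfgT   [T -> f]
dddfgdfgfgfgT ⇒ dddfgdfgfgfgf   [T -> f]

T ⇒ dTgT ⇒ ddTgTgT ⇒ dddTgTgTgT ⇒ dddfgTgTgT ⇒ dddfgdTgTgTgT ⇒ dddfgdfgTgTgT ⇒ dddfgdfgfgTgT ⇒ dddfgdfgfgfgT ⇒ dddfgdfgfgfgf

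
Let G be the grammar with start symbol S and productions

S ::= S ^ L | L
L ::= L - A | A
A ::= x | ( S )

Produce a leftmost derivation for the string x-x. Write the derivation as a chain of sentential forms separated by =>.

S => L   [S ::= L]
L => L-A   [L ::= L - A]
L-A => A-A   [L ::= A]
A-A => x-A   [A ::= x]
x-A => x-x   [A ::= x]

S => L => L-A => A-A => x-A => x-x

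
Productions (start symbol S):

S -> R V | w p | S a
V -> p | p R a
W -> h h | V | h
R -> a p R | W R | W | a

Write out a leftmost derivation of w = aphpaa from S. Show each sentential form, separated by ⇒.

S ⇒ RV   [S -> R V]
RV ⇒ apRV   [R -> a p R]
apRV ⇒ apWV   [R -> W]
apWV ⇒ aphV   [W -> h]
aphV ⇒ aphpRa   [V -> p R a]
aphpRa ⇒ aphpaa   [R -> a]

S⇒RV⇒apRV⇒apWV⇒aphV⇒aphpRa⇒aphpaa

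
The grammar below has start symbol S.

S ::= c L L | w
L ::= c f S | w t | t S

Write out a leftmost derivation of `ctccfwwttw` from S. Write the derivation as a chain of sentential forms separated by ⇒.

S ⇒ cLL ⇒ ctSL ⇒ ctcLLL ⇒ ctccfSLL ⇒ ctccfwLL ⇒ ctccfwwtL ⇒ ctccfwwttS ⇒ ctccfwwttw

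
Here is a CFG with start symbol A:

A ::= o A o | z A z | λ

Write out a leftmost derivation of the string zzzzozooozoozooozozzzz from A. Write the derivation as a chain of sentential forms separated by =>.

A => zAz   [A ::= z A z]
zAz => zzAzz   [A ::= z A z]
zzAzz => zzzAzzz   [A ::= z A z]
zzzAzzz => zzzzAzzzz   [A ::= z A z]
zzzzAzzzz => zzzzoAozzzz   [A ::= o A o]
zzzzoAozzzz => zzzzozAzozzzz   [A ::= z A z]
zzzzozAzozzzz => zzzzozoAozozzzz   [A ::= o A o]
zzzzozoAozozzzz => zzzzozooAoozozzzz   [A ::= o A o]
zzzzozooAoozozzzz => zzzzozoooAooozozzzz   [A ::= o A o]
zzzzozoooAooozozzzz => zzzzozooozAzooozozzzz   [A ::= z A z]
zzzzozooozAzooozozzzz => zzzzozooozoAozooozozzzz   [A ::= o A o]
zzzzozooozoAozooozozzzz => zzzzozooozoozooozozzzz   [A ::= λ]

A => zAz => zzAzz => zzzAzzz => zzzzAzzzz => zzzzoAozzzz => zzzzozAzozzzz => zzzzozoAozozzzz => zzzzozooAoozozzzz => zzzzozoooAooozozzzz => zzzzozooozAzooozozzzz => zzzzozooozoAozooozozzzz => zzzzozooozoozooozozzzz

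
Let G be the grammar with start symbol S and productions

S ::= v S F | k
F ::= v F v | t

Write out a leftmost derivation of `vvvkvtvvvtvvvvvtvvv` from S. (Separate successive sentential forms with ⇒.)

S ⇒ vSF   [S ::= v S F]
vSF ⇒ vvSFF   [S ::= v S F]
vvSFF ⇒ vvvSFFF   [S ::= v S F]
vvvSFFF ⇒ vvvkFFF   [S ::= k]
vvvkFFF ⇒ vvvkvFvFF   [F ::= v F v]
vvvkvFvFF ⇒ vvvkvtvFF   [F ::= t]
vvvkvtvFF ⇒ vvvkvtvvFvF   [F ::= v F v]
vvvkvtvvFvF ⇒ vvvkvtvvvFvvF   [F ::= v F v]
vvvkvtvvvFvvF ⇒ vvvkvtvvvtvvF   [F ::= t]
vvvkvtvvvtvvF ⇒ vvvkvtvvvtvvvFv   [F ::= v F v]
vvvkvtvvvtvvvFv ⇒ vvvkvtvvvtvvvvFvv   [F ::= v F v]
vvvkvtvvvtvvvvFvv ⇒ vvvkvtvvvtvvvvvFvvv   [F ::= v F v]
vvvkvtvvvtvvvvvFvvv ⇒ vvvkvtvvvtvvvvvtvvv   [F ::= t]

S⇒vSF⇒vvSFF⇒vvvSFFF⇒vvvkFFF⇒vvvkvFvFF⇒vvvkvtvFF⇒vvvkvtvvFvF⇒vvvkvtvvvFvvF⇒vvvkvtvvvtvvF⇒vvvkvtvvvtvvvFv⇒vvvkvtvvvtvvvvFvv⇒vvvkvtvvvtvvvvvFvvv⇒vvvkvtvvvtvvvvvtvvv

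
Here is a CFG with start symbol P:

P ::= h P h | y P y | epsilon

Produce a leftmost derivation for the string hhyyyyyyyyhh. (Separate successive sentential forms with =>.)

P => hPh   [P ::= h P h]
hPh => hhPhh   [P ::= h P h]
hhPhh => hhyPyhh   [P ::= y P y]
hhyPyhh => hhyyPyyhh   [P ::= y P y]
hhyyPyyhh => hhyyyPyyyhh   [P ::= y P y]
hhyyyPyyyhh => hhyyyyPyyyyhh   [P ::= y P y]
hhyyyyPyyyyhh => hhyyyyyyyyhh   [P ::= epsilon]

P => hPh => hhPhh => hhyPyhh => hhyyPyyhh => hhyyyPyyyhh => hhyyyyPyyyyhh => hhyyyyyyyyhh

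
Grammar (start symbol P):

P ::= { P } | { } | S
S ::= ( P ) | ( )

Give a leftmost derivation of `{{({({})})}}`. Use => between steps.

P => {P}   [P ::= { P }]
{P} => {{P}}   [P ::= { P }]
{{P}} => {{S}}   [P ::= S]
{{S}} => {{(P)}}   [S ::= ( P )]
{{(P)}} => {{({P})}}   [P ::= { P }]
{{({P})}} => {{({S})}}   [P ::= S]
{{({S})}} => {{({(P)})}}   [S ::= ( P )]
{{({(P)})}} => {{({({})})}}   [P ::= { }]

P=>{P}=>{{P}}=>{{S}}=>{{(P)}}=>{{({P})}}=>{{({S})}}=>{{({(P)})}}=>{{({({})})}}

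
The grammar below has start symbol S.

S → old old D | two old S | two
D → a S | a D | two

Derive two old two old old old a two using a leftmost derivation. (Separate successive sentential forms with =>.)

S => two old S => two old two old S => two old two old old old D => two old two old old old a S => two old two old old old a two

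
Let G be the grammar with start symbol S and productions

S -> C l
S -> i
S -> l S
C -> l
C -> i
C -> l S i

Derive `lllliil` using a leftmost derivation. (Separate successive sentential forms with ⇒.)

S ⇒ Cl   [S -> C l]
Cl ⇒ lSil   [C -> l S i]
lSil ⇒ llSil   [S -> l S]
llSil ⇒ lllSil   [S -> l S]
lllSil ⇒ llllSil   [S -> l S]
llllSil ⇒ lllliil   [S -> i]

S⇒Cl⇒lSil⇒llSil⇒lllSil⇒llllSil⇒lllliil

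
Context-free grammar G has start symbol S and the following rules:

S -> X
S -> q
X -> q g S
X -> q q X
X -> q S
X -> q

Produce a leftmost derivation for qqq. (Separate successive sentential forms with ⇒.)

S⇒X⇒qS⇒qX⇒qqS⇒qqq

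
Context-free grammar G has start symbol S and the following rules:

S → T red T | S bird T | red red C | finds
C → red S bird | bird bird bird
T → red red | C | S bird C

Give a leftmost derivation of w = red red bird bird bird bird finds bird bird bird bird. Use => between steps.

S => S bird T => red red C bird T => red red bird bird bird bird T => red red bird bird bird bird S bird C => red red bird bird bird bird finds bird C => red red bird bird bird bird finds bird bird bird bird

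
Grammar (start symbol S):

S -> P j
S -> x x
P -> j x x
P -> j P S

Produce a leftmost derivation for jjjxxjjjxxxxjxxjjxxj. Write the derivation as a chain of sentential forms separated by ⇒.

S ⇒ Pj   [S -> P j]
Pj ⇒ jPSj   [P -> j P S]
jPSj ⇒ jjPSSj   [P -> j P S]
jjPSSj ⇒ jjjxxSSj   [P -> j x x]
jjjxxSSj ⇒ jjjxxPjSj   [S -> P j]
jjjxxPjSj ⇒ jjjxxjPSjSj   [P -> j P S]
jjjxxjPSjSj ⇒ jjjxxjjPSSjSj   [P -> j P S]
jjjxxjjPSSjSj ⇒ jjjxxjjjxxSSjSj   [P -> j x x]
jjjxxjjjxxSSjSj ⇒ jjjxxjjjxxxxSjSj   [S -> x x]
jjjxxjjjxxxxSjSj ⇒ jjjxxjjjxxxxPjjSj   [S -> P j]
jjjxxjjjxxxxPjjSj ⇒ jjjxxjjjxxxxjxxjjSj   [P -> j x x]
jjjxxjjjxxxxjxxjjSj ⇒ jjjxxjjjxxxxjxxjjxxj   [S -> x x]

S⇒Pj⇒jPSj⇒jjPSSj⇒jjjxxSSj⇒jjjxxPjSj⇒jjjxxjPSjSj⇒jjjxxjjPSSjSj⇒jjjxxjjjxxSSjSj⇒jjjxxjjjxxxxSjSj⇒jjjxxjjjxxxxPjjSj⇒jjjxxjjjxxxxjxxjjSj⇒jjjxxjjjxxxxjxxjjxxj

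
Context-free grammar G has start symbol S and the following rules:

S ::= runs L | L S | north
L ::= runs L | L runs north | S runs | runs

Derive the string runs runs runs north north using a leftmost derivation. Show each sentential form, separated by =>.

S => L S   [S ::= L S]
L S => runs L S   [L ::= runs L]
runs L S => runs L runs north S   [L ::= L runs north]
runs L runs north S => runs runs runs north S   [L ::= runs]
runs runs runs north S => runs runs runs north north   [S ::= north]

S => L S => runs L S => runs L runs north S => runs runs runs north S => runs runs runs north north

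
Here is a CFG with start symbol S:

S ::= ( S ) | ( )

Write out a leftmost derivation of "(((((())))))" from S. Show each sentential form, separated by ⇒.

S ⇒ (S) ⇒ ((S)) ⇒ (((S))) ⇒ ((((S)))) ⇒ (((((S))))) ⇒ (((((())))))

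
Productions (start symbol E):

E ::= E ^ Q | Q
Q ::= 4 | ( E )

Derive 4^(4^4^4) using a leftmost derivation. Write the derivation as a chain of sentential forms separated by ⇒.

E ⇒ E^Q   [E ::= E ^ Q]
E^Q ⇒ Q^Q   [E ::= Q]
Q^Q ⇒ 4^Q   [Q ::= 4]
4^Q ⇒ 4^(E)   [Q ::= ( E )]
4^(E) ⇒ 4^(E^Q)   [E ::= E ^ Q]
4^(E^Q) ⇒ 4^(E^Q^Q)   [E ::= E ^ Q]
4^(E^Q^Q) ⇒ 4^(Q^Q^Q)   [E ::= Q]
4^(Q^Q^Q) ⇒ 4^(4^Q^Q)   [Q ::= 4]
4^(4^Q^Q) ⇒ 4^(4^4^Q)   [Q ::= 4]
4^(4^4^Q) ⇒ 4^(4^4^4)   [Q ::= 4]

E⇒E^Q⇒Q^Q⇒4^Q⇒4^(E)⇒4^(E^Q)⇒4^(E^Q^Q)⇒4^(Q^Q^Q)⇒4^(4^Q^Q)⇒4^(4^4^Q)⇒4^(4^4^4)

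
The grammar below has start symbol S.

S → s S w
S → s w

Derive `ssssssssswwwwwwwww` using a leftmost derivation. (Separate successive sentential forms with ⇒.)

S⇒sSw⇒ssSww⇒sssSwww⇒ssssSwwww⇒sssssSwwwww⇒ssssssSwwwwww⇒sssssssSwwwwwww⇒ssssssssSwwwwwwww⇒ssssssssswwwwwwwww

S ⇒ sSw   [S → s S w]
sSw ⇒ ssSww   [S → s S w]
ssSww ⇒ sssSwww   [S → s S w]
sssSwww ⇒ ssssSwwww   [S → s S w]
ssssSwwww ⇒ sssssSwwwww   [S → s S w]
sssssSwwwww ⇒ ssssssSwwwwww   [S → s S w]
ssssssSwwwwww ⇒ sssssssSwwwwwww   [S → s S w]
sssssssSwwwwwww ⇒ ssssssssSwwwwwwww   [S → s S w]
ssssssssSwwwwwwww ⇒ ssssssssswwwwwwwww   [S → s w]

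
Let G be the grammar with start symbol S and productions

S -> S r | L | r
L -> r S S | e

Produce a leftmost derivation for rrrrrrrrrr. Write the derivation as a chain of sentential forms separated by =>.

S=>Sr=>Srr=>Srrr=>Srrrr=>Lrrrr=>rSSrrrr=>rLSrrrr=>rrSSSrrrr=>rrSrSSrrrr=>rrrrSSrrrr=>rrrrrSrrrr=>rrrrrrrrrr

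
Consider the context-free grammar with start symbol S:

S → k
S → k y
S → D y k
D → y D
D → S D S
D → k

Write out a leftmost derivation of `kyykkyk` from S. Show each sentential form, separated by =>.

S => Dyk => SDSyk => kyDSyk => kyyDSyk => kyykSyk => kyykkyk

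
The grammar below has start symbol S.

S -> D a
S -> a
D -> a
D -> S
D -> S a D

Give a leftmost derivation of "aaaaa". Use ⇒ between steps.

S ⇒ Da ⇒ Sa ⇒ Daa ⇒ Saa ⇒ Daaa ⇒ Saaa ⇒ Daaaa ⇒ aaaaa

S ⇒ Da   [S -> D a]
Da ⇒ Sa   [D -> S]
Sa ⇒ Daa   [S -> D a]
Daa ⇒ Saa   [D -> S]
Saa ⇒ Daaa   [S -> D a]
Daaa ⇒ Saaa   [D -> S]
Saaa ⇒ Daaaa   [S -> D a]
Daaaa ⇒ aaaaa   [D -> a]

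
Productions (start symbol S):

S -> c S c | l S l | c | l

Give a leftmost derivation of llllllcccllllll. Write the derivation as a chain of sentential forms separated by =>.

S => lSl => llSll => lllSlll => llllSllll => lllllSlllll => llllllSllllll => llllllcScllllll => llllllcccllllll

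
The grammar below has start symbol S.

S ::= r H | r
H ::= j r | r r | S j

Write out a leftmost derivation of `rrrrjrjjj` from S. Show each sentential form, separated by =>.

S=>rH=>rSj=>rrHj=>rrSjj=>rrrHjj=>rrrSjjj=>rrrrHjjj=>rrrrjrjjj

S => rH   [S ::= r H]
rH => rSj   [H ::= S j]
rSj => rrHj   [S ::= r H]
rrHj => rrSjj   [H ::= S j]
rrSjj => rrrHjj   [S ::= r H]
rrrHjj => rrrSjjj   [H ::= S j]
rrrSjjj => rrrrHjjj   [S ::= r H]
rrrrHjjj => rrrrjrjjj   [H ::= j r]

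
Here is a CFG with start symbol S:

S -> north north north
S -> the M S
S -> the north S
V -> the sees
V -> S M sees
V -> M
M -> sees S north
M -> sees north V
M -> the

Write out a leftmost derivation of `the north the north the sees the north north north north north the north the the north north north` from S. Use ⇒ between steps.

S ⇒ the north S ⇒ the north the north S ⇒ the north the north the M S ⇒ the north the north the sees S north S ⇒ the north the north the sees the north S north S ⇒ the north the north the sees the north north north north north S ⇒ the north the north the sees the north north north north north the north S ⇒ the north the north the sees the north north north north north the north the M S ⇒ the north the north the sees the north north north north north the north the the S ⇒ the north the north the sees the north north north north north the north the the north north north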